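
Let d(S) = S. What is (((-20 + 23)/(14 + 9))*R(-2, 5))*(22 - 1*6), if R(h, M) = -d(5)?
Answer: -240/23 ≈ -10.435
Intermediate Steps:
R(h, M) = -5 (R(h, M) = -1*5 = -5)
(((-20 + 23)/(14 + 9))*R(-2, 5))*(22 - 1*6) = (((-20 + 23)/(14 + 9))*(-5))*(22 - 1*6) = ((3/23)*(-5))*(22 - 6) = ((3*(1/23))*(-5))*16 = ((3/23)*(-5))*16 = -15/23*16 = -240/23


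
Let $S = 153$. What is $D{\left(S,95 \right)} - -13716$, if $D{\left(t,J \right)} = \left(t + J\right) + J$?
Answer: $14059$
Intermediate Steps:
$D{\left(t,J \right)} = t + 2 J$ ($D{\left(t,J \right)} = \left(J + t\right) + J = t + 2 J$)
$D{\left(S,95 \right)} - -13716 = \left(153 + 2 \cdot 95\right) - -13716 = \left(153 + 190\right) + 13716 = 343 + 13716 = 14059$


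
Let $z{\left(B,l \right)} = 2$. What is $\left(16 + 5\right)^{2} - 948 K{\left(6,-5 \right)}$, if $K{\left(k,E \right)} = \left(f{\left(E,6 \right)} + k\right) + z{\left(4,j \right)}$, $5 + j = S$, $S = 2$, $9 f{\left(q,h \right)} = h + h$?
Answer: $-8407$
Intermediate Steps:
$f{\left(q,h \right)} = \frac{2 h}{9}$ ($f{\left(q,h \right)} = \frac{h + h}{9} = \frac{2 h}{9}$)
$j = -3$ ($j = -5 + 2 = -3$)
$K{\left(k,E \right)} = \frac{10}{3} + k$ ($K{\left(k,E \right)} = \left(\frac{2}{9} \cdot 6 + k\right) + 2 = \left(\frac{4}{3} + k\right) + 2 = \frac{10}{3} + k$)
$\left(16 + 5\right)^{2} - 948 K{\left(6,-5 \right)} = \left(16 + 5\right)^{2} - 948 \left(\frac{10}{3} + 6\right) = 21^{2} - 8848 = 441 - 8848 = -8407$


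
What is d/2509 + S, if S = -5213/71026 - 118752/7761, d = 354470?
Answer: 4464919669285/35462642566 ≈ 125.90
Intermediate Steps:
S = -2824979215/183744262 (S = -5213*1/71026 - 118752*1/7761 = -5213/71026 - 39584/2587 = -2824979215/183744262 ≈ -15.375)
d/2509 + S = 354470/2509 - 2824979215/183744262 = 4464919669285/35462642566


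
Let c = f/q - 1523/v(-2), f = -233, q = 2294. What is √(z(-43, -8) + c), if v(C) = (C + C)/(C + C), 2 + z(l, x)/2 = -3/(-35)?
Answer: I*√9843330874090/80290 ≈ 39.076*I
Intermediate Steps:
z(l, x) = -134/35 (z(l, x) = -4 + 2*(-3/(-35)) = -4 + 2*(-3*(-1/35)) = -4 + 2*(3/35) = -4 + 6/35 = -134/35)
v(C) = 1 (v(C) = (2*C)/((2*C)) = (2*C)*(1/(2*C)) = 1)
c = -3493995/2294 (c = -233/2294 - 1523/1 = -233*1/2294 - 1523*1 = -233/2294 - 1523 = -3493995/2294 ≈ -1523.1)
√(z(-43, -8) + c) = √(-134/35 - 3493995/2294) = √(-122597221/80290) = I*√9843330874090/80290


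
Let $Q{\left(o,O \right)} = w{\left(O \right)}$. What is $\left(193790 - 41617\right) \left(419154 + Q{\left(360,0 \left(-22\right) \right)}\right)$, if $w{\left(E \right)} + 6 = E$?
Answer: $63783008604$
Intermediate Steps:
$w{\left(E \right)} = -6 + E$
$Q{\left(o,O \right)} = -6 + O$
$\left(193790 - 41617\right) \left(419154 + Q{\left(360,0 \left(-22\right) \right)}\right) = \left(193790 - 41617\right) \left(419154 + \left(-6 + 0 \left(-22\right)\right)\right) = 152173 \left(419154 + \left(-6 + 0\right)\right) = 152173 \left(419154 - 6\right) = 152173 \cdot 419148 = 63783008604$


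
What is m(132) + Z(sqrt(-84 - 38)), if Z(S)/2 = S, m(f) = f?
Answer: 132 + 2*I*sqrt(122) ≈ 132.0 + 22.091*I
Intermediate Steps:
Z(S) = 2*S
m(132) + Z(sqrt(-84 - 38)) = 132 + 2*sqrt(-84 - 38) = 132 + 2*sqrt(-122) = 132 + 2*(I*sqrt(122)) = 132 + 2*I*sqrt(122)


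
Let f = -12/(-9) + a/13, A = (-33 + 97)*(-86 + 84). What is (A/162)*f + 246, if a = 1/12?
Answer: 773770/3159 ≈ 244.94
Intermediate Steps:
A = -128 (A = 64*(-2) = -128)
a = 1/12 ≈ 0.083333
f = 209/156 (f = -12/(-9) + (1/12)/13 = -12*(-⅑) + (1/12)*(1/13) = 4/3 + 1/156 = 209/156 ≈ 1.3397)
(A/162)*f + 246 = -128/162*(209/156) + 246 = -128*1/162*(209/156) + 246 = -64/81*209/156 + 246 = -3344/3159 + 246 = 773770/3159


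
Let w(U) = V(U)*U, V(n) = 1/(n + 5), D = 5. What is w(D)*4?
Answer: 2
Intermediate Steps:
V(n) = 1/(5 + n)
w(U) = U/(5 + U)
w(D)*4 = (5/(5 + 5))*4 = (5/10)*4 = (5*(⅒))*4 = (½)*4 = 2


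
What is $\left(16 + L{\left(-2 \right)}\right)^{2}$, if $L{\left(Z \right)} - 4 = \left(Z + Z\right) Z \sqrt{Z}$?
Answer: $272 + 320 i \sqrt{2} \approx 272.0 + 452.55 i$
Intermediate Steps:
$L{\left(Z \right)} = 4 + 2 Z^{\frac{5}{2}}$ ($L{\left(Z \right)} = 4 + \left(Z + Z\right) Z \sqrt{Z} = 4 + 2 Z Z \sqrt{Z} = 4 + 2 Z^{2} \sqrt{Z} = 4 + 2 Z^{\frac{5}{2}}$)
$\left(16 + L{\left(-2 \right)}\right)^{2} = \left(16 + \left(4 + 2 \left(-2\right)^{\frac{5}{2}}\right)\right)^{2} = \left(16 + \left(4 + 2 \cdot 4 i \sqrt{2}\right)\right)^{2} = \left(16 + \left(4 + 8 i \sqrt{2}\right)\right)^{2} = \left(20 + 8 i \sqrt{2}\right)^{2}$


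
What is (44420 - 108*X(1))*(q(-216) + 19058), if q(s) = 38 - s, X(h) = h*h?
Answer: 855753344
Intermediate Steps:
X(h) = h**2
(44420 - 108*X(1))*(q(-216) + 19058) = (44420 - 108*1**2)*((38 - 1*(-216)) + 19058) = (44420 - 108*1)*((38 + 216) + 19058) = (44420 - 108)*(254 + 19058) = 44312*19312 = 855753344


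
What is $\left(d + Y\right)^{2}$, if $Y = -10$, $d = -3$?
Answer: $169$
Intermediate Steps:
$\left(d + Y\right)^{2} = \left(-3 - 10\right)^{2} = \left(-13\right)^{2} = 169$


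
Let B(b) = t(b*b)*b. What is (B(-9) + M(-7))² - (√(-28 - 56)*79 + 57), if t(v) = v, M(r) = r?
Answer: 541639 - 158*I*√21 ≈ 5.4164e+5 - 724.05*I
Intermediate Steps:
B(b) = b³ (B(b) = (b*b)*b = b²*b = b³)
(B(-9) + M(-7))² - (√(-28 - 56)*79 + 57) = ((-9)³ - 7)² - (√(-28 - 56)*79 + 57) = (-729 - 7)² - (√(-84)*79 + 57) = (-736)² - ((2*I*√21)*79 + 57) = 541696 - (158*I*√21 + 57) = 541696 - (57 + 158*I*√21) = 541696 + (-57 - 158*I*√21) = 541639 - 158*I*√21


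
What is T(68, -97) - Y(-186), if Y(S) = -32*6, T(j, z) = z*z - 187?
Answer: 9414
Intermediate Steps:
T(j, z) = -187 + z² (T(j, z) = z² - 187 = -187 + z²)
Y(S) = -192
T(68, -97) - Y(-186) = (-187 + (-97)²) - 1*(-192) = (-187 + 9409) + 192 = 9222 + 192 = 9414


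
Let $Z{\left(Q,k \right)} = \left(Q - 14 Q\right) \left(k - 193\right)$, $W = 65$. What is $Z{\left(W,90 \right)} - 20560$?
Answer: $66475$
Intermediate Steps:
$Z{\left(Q,k \right)} = - 13 Q \left(-193 + k\right)$
$Z{\left(W,90 \right)} - 20560 = 13 \cdot 65 \left(193 - 90\right) - 20560 = 13 \cdot 65 \cdot 103 - 20560 = 87035 - 20560 = 66475$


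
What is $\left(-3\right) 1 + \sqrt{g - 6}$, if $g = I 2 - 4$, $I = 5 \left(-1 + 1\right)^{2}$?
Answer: $-3 + i \sqrt{10} \approx -3.0 + 3.1623 i$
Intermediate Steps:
$I = 0$ ($I = 5 \cdot 0^{2} = 5 \cdot 0 = 0$)
$g = -4$ ($g = 0 \cdot 2 - 4 = 0 - 4 = -4$)
$\left(-3\right) 1 + \sqrt{g - 6} = \left(-3\right) 1 + \sqrt{-4 - 6} = -3 + \sqrt{-4 - 6} = -3 + \sqrt{-10} = -3 + i \sqrt{10}$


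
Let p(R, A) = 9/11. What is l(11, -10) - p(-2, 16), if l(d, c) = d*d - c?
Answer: 1432/11 ≈ 130.18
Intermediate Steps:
l(d, c) = d**2 - c
p(R, A) = 9/11 (p(R, A) = 9*(1/11) = 9/11)
l(11, -10) - p(-2, 16) = (11**2 - 1*(-10)) - 1*9/11 = (121 + 10) - 9/11 = 131 - 9/11 = 1432/11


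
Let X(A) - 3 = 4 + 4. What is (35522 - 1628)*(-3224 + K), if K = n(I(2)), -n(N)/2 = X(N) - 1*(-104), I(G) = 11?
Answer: -117069876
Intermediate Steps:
X(A) = 11 (X(A) = 3 + (4 + 4) = 3 + 8 = 11)
n(N) = -230 (n(N) = -2*(11 - 1*(-104)) = -2*(11 + 104) = -2*115 = -230)
K = -230
(35522 - 1628)*(-3224 + K) = (35522 - 1628)*(-3224 - 230) = 33894*(-3454) = -117069876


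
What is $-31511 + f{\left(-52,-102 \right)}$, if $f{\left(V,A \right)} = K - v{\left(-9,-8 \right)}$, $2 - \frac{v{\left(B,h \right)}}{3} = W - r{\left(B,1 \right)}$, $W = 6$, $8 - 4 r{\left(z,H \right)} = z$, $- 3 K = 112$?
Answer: $- \frac{378589}{12} \approx -31549.0$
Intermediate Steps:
$K = - \frac{112}{3}$ ($K = \left(- \frac{1}{3}\right) 112 = - \frac{112}{3} \approx -37.333$)
$r{\left(z,H \right)} = 2 - \frac{z}{4}$
$v{\left(B,h \right)} = -6 - \frac{3 B}{4}$ ($v{\left(B,h \right)} = 6 - 3 \left(6 - \left(2 - \frac{B}{4}\right)\right) = 6 - 3 \left(6 + \left(-2 + \frac{B}{4}\right)\right) = 6 - 3 \left(4 + \frac{B}{4}\right) = 6 - \left(12 + \frac{3 B}{4}\right) = -6 - \frac{3 B}{4}$)
$f{\left(V,A \right)} = - \frac{457}{12}$ ($f{\left(V,A \right)} = - \frac{112}{3} - \left(-6 - - \frac{27}{4}\right) = - \frac{112}{3} - \left(-6 + \frac{27}{4}\right) = - \frac{112}{3} - \frac{3}{4} = - \frac{457}{12}$)
$-31511 + f{\left(-52,-102 \right)} = -31511 - \frac{457}{12} = - \frac{378589}{12}$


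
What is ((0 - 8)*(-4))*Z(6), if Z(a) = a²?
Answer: 1152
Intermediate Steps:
((0 - 8)*(-4))*Z(6) = ((0 - 8)*(-4))*6² = -8*(-4)*36 = 32*36 = 1152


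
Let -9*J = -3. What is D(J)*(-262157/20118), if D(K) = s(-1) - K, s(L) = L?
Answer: 74902/4311 ≈ 17.375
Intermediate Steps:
J = ⅓ (J = -⅑*(-3) = ⅓ ≈ 0.33333)
D(K) = -1 - K
D(J)*(-262157/20118) = (-1 - 1*⅓)*(-262157/20118) = (-1 - ⅓)*(-262157*1/20118) = -4/3*(-37451/2874) = 74902/4311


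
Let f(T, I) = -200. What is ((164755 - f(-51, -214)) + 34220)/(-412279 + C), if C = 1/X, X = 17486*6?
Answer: -20896644300/43254663563 ≈ -0.48311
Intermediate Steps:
X = 104916
C = 1/104916 ≈ 9.5314e-6
((164755 - f(-51, -214)) + 34220)/(-412279 + C) = ((164755 - 1*(-200)) + 34220)/(-412279 + 1/104916) = ((164755 + 200) + 34220)/(-43254663563/104916) = (164955 + 34220)*(-104916/43254663563) = 199175*(-104916/43254663563) = -20896644300/43254663563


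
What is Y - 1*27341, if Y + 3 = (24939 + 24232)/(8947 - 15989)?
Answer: -192605619/7042 ≈ -27351.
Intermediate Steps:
Y = -70297/7042 (Y = -3 + (24939 + 24232)/(8947 - 15989) = -3 + 49171/(-7042) = -3 + 49171*(-1/7042) = -3 - 49171/7042 = -70297/7042 ≈ -9.9825)
Y - 1*27341 = -70297/7042 - 1*27341 = -70297/7042 - 27341 = -192605619/7042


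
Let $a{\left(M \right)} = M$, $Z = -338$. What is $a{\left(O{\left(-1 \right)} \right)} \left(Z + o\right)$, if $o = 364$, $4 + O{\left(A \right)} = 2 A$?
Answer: $-156$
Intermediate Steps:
$O{\left(A \right)} = -4 + 2 A$
$a{\left(O{\left(-1 \right)} \right)} \left(Z + o\right) = \left(-4 + 2 \left(-1\right)\right) \left(-338 + 364\right) = \left(-4 - 2\right) 26 = \left(-6\right) 26 = -156$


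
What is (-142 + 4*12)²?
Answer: 8836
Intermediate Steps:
(-142 + 4*12)² = (-142 + 48)² = (-94)² = 8836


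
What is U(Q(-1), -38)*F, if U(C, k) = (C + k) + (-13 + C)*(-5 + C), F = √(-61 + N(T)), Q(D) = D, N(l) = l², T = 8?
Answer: 45*√3 ≈ 77.942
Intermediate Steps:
F = √3 (F = √(-61 + 8²) = √(-61 + 64) = √3 ≈ 1.7320)
U(C, k) = C + k + (-13 + C)*(-5 + C)
U(Q(-1), -38)*F = (65 - 38 + (-1)² - 17*(-1))*√3 = (65 - 38 + 1 + 17)*√3 = 45*√3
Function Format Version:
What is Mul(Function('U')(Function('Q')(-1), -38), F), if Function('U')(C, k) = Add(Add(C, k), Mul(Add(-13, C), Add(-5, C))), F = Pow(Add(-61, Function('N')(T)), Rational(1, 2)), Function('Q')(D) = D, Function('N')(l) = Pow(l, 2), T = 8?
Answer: Mul(45, Pow(3, Rational(1, 2))) ≈ 77.942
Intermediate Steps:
F = Pow(3, Rational(1, 2)) (F = Pow(Add(-61, Pow(8, 2)), Rational(1, 2)) = Pow(Add(-61, 64), Rational(1, 2)) = Pow(3, Rational(1, 2)) ≈ 1.7320)
Function('U')(C, k) = Add(C, k, Mul(Add(-13, C), Add(-5, C)))
Mul(Function('U')(Function('Q')(-1), -38), F) = Mul(Add(65, -38, Pow(-1, 2), Mul(-17, -1)), Pow(3, Rational(1, 2))) = Mul(Add(65, -38, 1, 17), Pow(3, Rational(1, 2))) = Mul(45, Pow(3, Rational(1, 2)))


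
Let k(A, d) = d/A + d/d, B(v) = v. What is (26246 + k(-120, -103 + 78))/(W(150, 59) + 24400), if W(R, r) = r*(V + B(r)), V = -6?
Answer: 629933/660648 ≈ 0.95351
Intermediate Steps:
W(R, r) = r*(-6 + r)
k(A, d) = 1 + d/A (k(A, d) = d/A + 1 = 1 + d/A)
(26246 + k(-120, -103 + 78))/(W(150, 59) + 24400) = (26246 + (-120 + (-103 + 78))/(-120))/(59*(-6 + 59) + 24400) = (26246 - (-120 - 25)/120)/(59*53 + 24400) = (26246 - 1/120*(-145))/(3127 + 24400) = (26246 + 29/24)/27527 = (629933/24)*(1/27527) = 629933/660648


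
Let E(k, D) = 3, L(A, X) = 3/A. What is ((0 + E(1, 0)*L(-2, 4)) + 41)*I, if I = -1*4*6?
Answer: -876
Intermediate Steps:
I = -24 (I = -4*6 = -24)
((0 + E(1, 0)*L(-2, 4)) + 41)*I = ((0 + 3*(3/(-2))) + 41)*(-24) = ((0 + 3*(3*(-½))) + 41)*(-24) = ((0 + 3*(-3/2)) + 41)*(-24) = ((0 - 9/2) + 41)*(-24) = (-9/2 + 41)*(-24) = (73/2)*(-24) = -876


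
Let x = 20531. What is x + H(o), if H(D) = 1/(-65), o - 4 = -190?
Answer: 1334514/65 ≈ 20531.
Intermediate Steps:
o = -186 (o = 4 - 190 = -186)
H(D) = -1/65
x + H(o) = 20531 - 1/65 = 1334514/65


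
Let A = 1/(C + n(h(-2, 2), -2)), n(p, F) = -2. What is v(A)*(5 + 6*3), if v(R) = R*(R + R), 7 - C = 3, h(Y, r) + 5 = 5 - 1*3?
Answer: 23/2 ≈ 11.500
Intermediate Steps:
h(Y, r) = -3 (h(Y, r) = -5 + (5 - 1*3) = -5 + (5 - 3) = -5 + 2 = -3)
C = 4 (C = 7 - 1*3 = 7 - 3 = 4)
A = 1/2 (A = 1/(4 - 2) = 1/2 ≈ 0.50000)
v(R) = 2*R**2 (v(R) = R*(2*R) = 2*R**2)
v(A)*(5 + 6*3) = (2*(1/2)**2)*(5 + 6*3) = (2*(1/4))*(5 + 18) = (1/2)*23 = 23/2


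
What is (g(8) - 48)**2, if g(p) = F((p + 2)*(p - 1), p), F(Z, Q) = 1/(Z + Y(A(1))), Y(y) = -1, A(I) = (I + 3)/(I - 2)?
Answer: 10962721/4761 ≈ 2302.6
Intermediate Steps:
A(I) = (3 + I)/(-2 + I)
F(Z, Q) = 1/(-1 + Z) (F(Z, Q) = 1/(Z - 1) = 1/(-1 + Z))
g(p) = 1/(-1 + (-1 + p)*(2 + p)) (g(p) = 1/(-1 + (p + 2)*(p - 1)) = 1/(-1 + (2 + p)*(-1 + p)) = 1/(-1 + (-1 + p)*(2 + p)))
(g(8) - 48)**2 = (1/(-3 + 8 + 8**2) - 48)**2 = (1/(-3 + 8 + 64) - 48)**2 = (1/69 - 48)**2 = (-3311/69)**2 = 10962721/4761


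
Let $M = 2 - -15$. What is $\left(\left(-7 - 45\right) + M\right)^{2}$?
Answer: $1225$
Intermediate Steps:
$M = 17$ ($M = 2 + 15 = 17$)
$\left(\left(-7 - 45\right) + M\right)^{2} = \left(\left(-7 - 45\right) + 17\right)^{2} = \left(-52 + 17\right)^{2} = \left(-35\right)^{2} = 1225$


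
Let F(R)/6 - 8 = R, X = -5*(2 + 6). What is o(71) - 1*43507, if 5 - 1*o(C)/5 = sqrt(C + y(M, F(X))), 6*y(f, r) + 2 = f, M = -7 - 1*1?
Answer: -43482 - 20*sqrt(39)/3 ≈ -43524.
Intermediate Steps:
M = -8 (M = -7 - 1 = -8)
X = -40 (X = -5*8 = -40)
F(R) = 48 + 6*R
y(f, r) = -1/3 + f/6
o(C) = 25 - 5*sqrt(-5/3 + C) (o(C) = 25 - 5*sqrt(C + (-1/3 + (1/6)*(-8))) = 25 - 5*sqrt(C + (-1/3 - 4/3)) = 25 - 5*sqrt(C - 5/3) = 25 - 5*sqrt(-5/3 + C))
o(71) - 1*43507 = (25 - 5*sqrt(-15 + 9*71)/3) - 1*43507 = (25 - 5*sqrt(-15 + 639)/3) - 43507 = (25 - 20*sqrt(39)/3) - 43507 = -43482 - 20*sqrt(39)/3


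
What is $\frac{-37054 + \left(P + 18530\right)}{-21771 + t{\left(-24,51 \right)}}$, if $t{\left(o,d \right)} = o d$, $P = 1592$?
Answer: $\frac{5644}{7665} \approx 0.73633$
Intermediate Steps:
$t{\left(o,d \right)} = d o$
$\frac{-37054 + \left(P + 18530\right)}{-21771 + t{\left(-24,51 \right)}} = \frac{-37054 + \left(1592 + 18530\right)}{-21771 + 51 \left(-24\right)} = \frac{-37054 + 20122}{-21771 - 1224} = - \frac{16932}{-22995} = \left(-16932\right) \left(- \frac{1}{22995}\right) = \frac{5644}{7665}$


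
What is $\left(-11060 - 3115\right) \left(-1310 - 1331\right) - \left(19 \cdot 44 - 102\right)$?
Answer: $37435441$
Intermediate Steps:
$\left(-11060 - 3115\right) \left(-1310 - 1331\right) - \left(19 \cdot 44 - 102\right) = \left(-14175\right) \left(-2641\right) - \left(836 - 102\right) = 37436175 - 734 = 37435441$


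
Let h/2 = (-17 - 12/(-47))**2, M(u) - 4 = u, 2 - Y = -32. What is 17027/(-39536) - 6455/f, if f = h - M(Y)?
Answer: -145852572853/11414003664 ≈ -12.778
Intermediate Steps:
Y = 34 (Y = 2 - 1*(-32) = 2 + 32 = 34)
M(u) = 4 + u
h = 1238738/2209 (h = 2*(-17 - 12/(-47))**2 = 2*(-17 - 12*(-1/47))**2 = 2*(-17 + 12/47)**2 = 2*(-787/47)**2 = 2*(619369/2209) = 1238738/2209 ≈ 560.77)
f = 1154796/2209 (f = 1238738/2209 - (4 + 34) = 1238738/2209 - 1*38 = 1238738/2209 - 38 = 1154796/2209 ≈ 522.77)
17027/(-39536) - 6455/f = 17027/(-39536) - 6455/1154796/2209 = 17027*(-1/39536) - 6455*2209/1154796 = -17027/39536 - 14259095/1154796 = -145852572853/11414003664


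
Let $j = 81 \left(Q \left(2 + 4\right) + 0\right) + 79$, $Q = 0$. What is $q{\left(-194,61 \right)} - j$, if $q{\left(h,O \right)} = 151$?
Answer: $72$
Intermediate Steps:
$j = 79$ ($j = 81 \left(0 \left(2 + 4\right) + 0\right) + 79 = 81 \left(0 \cdot 6 + 0\right) + 79 = 81 \left(0 + 0\right) + 79 = 81 \cdot 0 + 79 = 0 + 79 = 79$)
$q{\left(-194,61 \right)} - j = 151 - 79 = 72$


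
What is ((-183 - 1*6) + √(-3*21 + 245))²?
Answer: (189 - √182)² ≈ 30804.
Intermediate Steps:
((-183 - 1*6) + √(-3*21 + 245))² = ((-183 - 6) + √(-63 + 245))² = (-189 + √182)²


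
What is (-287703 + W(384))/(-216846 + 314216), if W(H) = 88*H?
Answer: -339/130 ≈ -2.6077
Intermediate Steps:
(-287703 + W(384))/(-216846 + 314216) = (-287703 + 88*384)/(-216846 + 314216) = (-287703 + 33792)/97370 = -253911*1/97370 = -339/130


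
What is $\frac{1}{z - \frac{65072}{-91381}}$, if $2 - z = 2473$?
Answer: $- \frac{91381}{225737379} \approx -0.00040481$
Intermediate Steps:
$z = -2471$ ($z = 2 - 2473 = -2471$)
$\frac{1}{z - \frac{65072}{-91381}} = \frac{1}{-2471 - \frac{65072}{-91381}} = \frac{1}{-2471 - - \frac{65072}{91381}} = \frac{1}{-2471 + \frac{65072}{91381}} = \frac{1}{- \frac{225737379}{91381}} = - \frac{91381}{225737379}$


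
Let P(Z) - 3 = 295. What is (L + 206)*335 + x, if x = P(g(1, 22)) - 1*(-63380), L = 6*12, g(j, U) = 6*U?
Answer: 156808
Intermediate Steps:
P(Z) = 298 (P(Z) = 3 + 295 = 298)
L = 72
x = 63678 (x = 298 - 1*(-63380) = 298 + 63380 = 63678)
(L + 206)*335 + x = (72 + 206)*335 + 63678 = 278*335 + 63678 = 93130 + 63678 = 156808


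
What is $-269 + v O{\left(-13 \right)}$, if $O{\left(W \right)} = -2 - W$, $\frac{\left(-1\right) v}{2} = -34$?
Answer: $479$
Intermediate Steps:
$v = 68$ ($v = \left(-2\right) \left(-34\right) = 68$)
$-269 + v O{\left(-13 \right)} = -269 + 68 \left(-2 - -13\right) = -269 + 68 \left(-2 + 13\right) = -269 + 68 \cdot 11 = -269 + 748 = 479$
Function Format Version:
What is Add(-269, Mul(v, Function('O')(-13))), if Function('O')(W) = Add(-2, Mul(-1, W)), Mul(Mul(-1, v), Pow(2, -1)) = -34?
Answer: 479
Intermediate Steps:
v = 68 (v = Mul(-2, -34) = 68)
Add(-269, Mul(v, Function('O')(-13))) = Add(-269, Mul(68, Add(-2, Mul(-1, -13)))) = Add(-269, Mul(68, Add(-2, 13))) = Add(-269, Mul(68, 11)) = Add(-269, 748) = 479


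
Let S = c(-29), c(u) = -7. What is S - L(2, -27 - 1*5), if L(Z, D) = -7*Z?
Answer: 7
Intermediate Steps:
S = -7
S - L(2, -27 - 1*5) = -7 - (-7)*2 = -7 - 1*(-14) = -7 + 14 = 7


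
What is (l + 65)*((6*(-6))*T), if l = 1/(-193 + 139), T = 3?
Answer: -7018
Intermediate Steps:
l = -1/54 (l = 1/(-54) = -1/54 ≈ -0.018519)
(l + 65)*((6*(-6))*T) = (-1/54 + 65)*((6*(-6))*3) = 3509*(-36*3)/54 = (3509/54)*(-108) = -7018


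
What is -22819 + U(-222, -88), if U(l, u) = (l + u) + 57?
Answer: -23072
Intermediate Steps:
U(l, u) = 57 + l + u
-22819 + U(-222, -88) = -22819 + (57 - 222 - 88) = -22819 - 253 = -23072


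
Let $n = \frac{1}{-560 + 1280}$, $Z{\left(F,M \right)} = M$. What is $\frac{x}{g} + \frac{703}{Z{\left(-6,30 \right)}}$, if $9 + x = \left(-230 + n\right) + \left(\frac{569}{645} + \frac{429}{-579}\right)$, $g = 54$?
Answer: $\frac{6133879627}{322665120} \approx 19.01$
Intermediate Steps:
$n = \frac{1}{720} \approx 0.0013889$
$x = - \frac{285447937}{1195056}$ ($x = -9 + \left(\left(-230 + \frac{1}{720}\right) + \left(\frac{569}{645} + \frac{429}{-579}\right)\right) = -9 + \left(- \frac{165599}{720} + \left(569 \cdot \frac{1}{645} + 429 \left(- \frac{1}{579}\right)\right)\right) = -9 + \left(- \frac{165599}{720} + \left(\frac{569}{645} - \frac{143}{193}\right)\right) = -9 + \left(- \frac{165599}{720} + \frac{17582}{124485}\right) = -9 - \frac{274692433}{1195056} = - \frac{285447937}{1195056} \approx -238.86$)
$\frac{x}{g} + \frac{703}{Z{\left(-6,30 \right)}} = - \frac{285447937}{1195056 \cdot 54} + \frac{703}{30} = \left(- \frac{285447937}{1195056}\right) \frac{1}{54} + 703 \cdot \frac{1}{30} = - \frac{285447937}{64533024} + \frac{703}{30} = \frac{6133879627}{322665120}$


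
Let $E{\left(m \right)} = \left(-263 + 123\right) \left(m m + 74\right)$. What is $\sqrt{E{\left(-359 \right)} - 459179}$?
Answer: $11 i \sqrt{152999} \approx 4302.7 i$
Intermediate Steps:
$E{\left(m \right)} = -10360 - 140 m^{2}$ ($E{\left(m \right)} = - 140 \left(m^{2} + 74\right) = - 140 \left(74 + m^{2}\right) = -10360 - 140 m^{2}$)
$\sqrt{E{\left(-359 \right)} - 459179} = \sqrt{\left(-10360 - 140 \left(-359\right)^{2}\right) - 459179} = \sqrt{\left(-10360 - 18043340\right) - 459179} = \sqrt{-18053700 - 459179} = \sqrt{-18512879} = 11 i \sqrt{152999}$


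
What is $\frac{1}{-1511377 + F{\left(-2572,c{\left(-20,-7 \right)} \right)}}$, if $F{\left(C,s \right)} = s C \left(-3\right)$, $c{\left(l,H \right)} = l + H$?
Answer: $- \frac{1}{1719709} \approx -5.8149 \cdot 10^{-7}$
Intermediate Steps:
$c{\left(l,H \right)} = H + l$
$F{\left(C,s \right)} = - 3 C s$ ($F{\left(C,s \right)} = C s \left(-3\right) = - 3 C s$)
$\frac{1}{-1511377 + F{\left(-2572,c{\left(-20,-7 \right)} \right)}} = \frac{1}{-1511377 - - 7716 \left(-7 - 20\right)} = \frac{1}{-1511377 - \left(-7716\right) \left(-27\right)} = \frac{1}{-1511377 - 208332} = \frac{1}{-1719709} = - \frac{1}{1719709}$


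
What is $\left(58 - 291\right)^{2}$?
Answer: $54289$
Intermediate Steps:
$\left(58 - 291\right)^{2} = \left(-233\right)^{2} = 54289$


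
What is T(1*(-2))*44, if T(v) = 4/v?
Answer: -88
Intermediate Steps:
T(1*(-2))*44 = (4/((1*(-2))))*44 = (4/(-2))*44 = (4*(-½))*44 = -2*44 = -88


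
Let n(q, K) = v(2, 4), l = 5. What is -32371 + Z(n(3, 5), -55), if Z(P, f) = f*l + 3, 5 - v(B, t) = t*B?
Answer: -32643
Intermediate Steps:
v(B, t) = 5 - B*t (v(B, t) = 5 - t*B = 5 - B*t)
n(q, K) = -3 (n(q, K) = 5 - 1*2*4 = 5 - 8 = -3)
Z(P, f) = 3 + 5*f (Z(P, f) = f*5 + 3 = 5*f + 3 = 3 + 5*f)
-32371 + Z(n(3, 5), -55) = -32371 + (3 + 5*(-55)) = -32371 + (3 - 275) = -32371 - 272 = -32643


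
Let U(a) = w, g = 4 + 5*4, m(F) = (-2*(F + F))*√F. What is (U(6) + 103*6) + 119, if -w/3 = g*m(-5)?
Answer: 737 - 1440*I*√5 ≈ 737.0 - 3219.9*I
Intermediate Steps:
m(F) = -4*F^(3/2) (m(F) = (-4*F)*√F = -4*F^(3/2))
g = 24 (g = 4 + 20 = 24)
w = -1440*I*√5 (w = -72*(-(-20)*I*√5) = -72*20*I*√5 = -1440*I*√5 ≈ -3219.9*I)
U(a) = -1440*I*√5
(U(6) + 103*6) + 119 = (-1440*I*√5 + 103*6) + 119 = (-1440*I*√5 + 618) + 119 = (618 - 1440*I*√5) + 119 = 737 - 1440*I*√5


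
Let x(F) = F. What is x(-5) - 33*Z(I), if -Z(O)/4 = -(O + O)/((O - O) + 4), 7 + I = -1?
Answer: 523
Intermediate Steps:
I = -8 (I = -7 - 1 = -8)
Z(O) = 2*O (Z(O) = -(-4)*(O + O)/((O - O) + 4) = -(-4)*(2*O)/(0 + 4) = -(-4)*(2*O)/4 = -(-4)*(2*O)*(1/4) = -(-4)*O/2 = -(-2)*O = 2*O)
x(-5) - 33*Z(I) = -5 - 66*(-8) = -5 - 33*(-16) = -5 + 528 = 523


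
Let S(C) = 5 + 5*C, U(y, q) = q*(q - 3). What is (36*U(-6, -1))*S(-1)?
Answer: 0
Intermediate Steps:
U(y, q) = q*(-3 + q)
(36*U(-6, -1))*S(-1) = (36*(-(-3 - 1)))*(5 + 5*(-1)) = (36*(-1*(-4)))*(5 - 5) = (36*4)*0 = 144*0 = 0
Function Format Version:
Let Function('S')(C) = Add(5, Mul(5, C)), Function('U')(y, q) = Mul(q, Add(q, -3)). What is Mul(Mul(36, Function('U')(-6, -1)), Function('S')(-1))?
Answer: 0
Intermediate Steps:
Function('U')(y, q) = Mul(q, Add(-3, q))
Mul(Mul(36, Function('U')(-6, -1)), Function('S')(-1)) = Mul(Mul(36, Mul(-1, Add(-3, -1))), Add(5, Mul(5, -1))) = Mul(Mul(36, Mul(-1, -4)), Add(5, -5)) = Mul(Mul(36, 4), 0) = Mul(144, 0) = 0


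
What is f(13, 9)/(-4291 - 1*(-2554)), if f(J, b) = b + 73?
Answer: -82/1737 ≈ -0.047208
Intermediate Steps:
f(J, b) = 73 + b
f(13, 9)/(-4291 - 1*(-2554)) = (73 + 9)/(-4291 - 1*(-2554)) = 82/(-4291 + 2554) = 82/(-1737) = 82*(-1/1737) = -82/1737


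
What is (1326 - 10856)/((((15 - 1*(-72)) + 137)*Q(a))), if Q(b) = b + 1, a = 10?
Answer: -4765/1232 ≈ -3.8677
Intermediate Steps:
Q(b) = 1 + b
(1326 - 10856)/((((15 - 1*(-72)) + 137)*Q(a))) = (1326 - 10856)/((((15 - 1*(-72)) + 137)*(1 + 10))) = -9530*1/(11*((15 + 72) + 137)) = -9530*1/(11*(87 + 137)) = -9530/(224*11) = -9530/2464 = -9530*1/2464 = -4765/1232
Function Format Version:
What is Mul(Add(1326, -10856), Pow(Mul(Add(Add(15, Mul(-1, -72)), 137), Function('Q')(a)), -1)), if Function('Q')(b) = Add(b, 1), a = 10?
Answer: Rational(-4765, 1232) ≈ -3.8677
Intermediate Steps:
Function('Q')(b) = Add(1, b)
Mul(Add(1326, -10856), Pow(Mul(Add(Add(15, Mul(-1, -72)), 137), Function('Q')(a)), -1)) = Mul(Add(1326, -10856), Pow(Mul(Add(Add(15, Mul(-1, -72)), 137), Add(1, 10)), -1)) = Mul(-9530, Pow(Mul(Add(Add(15, 72), 137), 11), -1)) = Mul(-9530, Pow(Mul(Add(87, 137), 11), -1)) = Mul(-9530, Pow(Mul(224, 11), -1)) = Mul(-9530, Pow(2464, -1)) = Mul(-9530, Rational(1, 2464)) = Rational(-4765, 1232)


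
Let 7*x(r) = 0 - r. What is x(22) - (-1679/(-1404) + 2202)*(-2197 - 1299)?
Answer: 18924722144/2457 ≈ 7.7024e+6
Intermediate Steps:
x(r) = -r/7 (x(r) = (0 - r)/7 = (-r)/7 = -r/7)
x(22) - (-1679/(-1404) + 2202)*(-2197 - 1299) = -⅐*22 - (-1679/(-1404) + 2202)*(-2197 - 1299) = -22/7 - (-1679*(-1/1404) + 2202)*(-3496) = -22/7 - (1679/1404 + 2202)*(-3496) = -22/7 - 3093287*(-3496)/1404 = -22/7 - 1*(-2703532838/351) = -22/7 + 2703532838/351 = 18924722144/2457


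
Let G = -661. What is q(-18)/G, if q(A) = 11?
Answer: -11/661 ≈ -0.016641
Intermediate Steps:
q(-18)/G = 11/(-661) = 11*(-1/661) = -11/661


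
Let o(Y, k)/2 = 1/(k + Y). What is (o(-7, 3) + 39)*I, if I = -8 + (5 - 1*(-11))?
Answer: 308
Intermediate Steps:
I = 8 (I = -8 + (5 + 11) = -8 + 16 = 8)
o(Y, k) = 2/(Y + k) (o(Y, k) = 2/(k + Y) = 2/(Y + k))
(o(-7, 3) + 39)*I = (2/(-7 + 3) + 39)*8 = (2/(-4) + 39)*8 = (2*(-¼) + 39)*8 = (-½ + 39)*8 = (77/2)*8 = 308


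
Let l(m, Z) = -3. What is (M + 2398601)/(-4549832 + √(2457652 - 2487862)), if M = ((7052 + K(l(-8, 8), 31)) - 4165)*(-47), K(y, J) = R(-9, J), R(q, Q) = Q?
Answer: -5144620162780/10350485629217 - 2261455*I*√30210/20700971258434 ≈ -0.49704 - 1.8988e-5*I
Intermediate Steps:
K(y, J) = J
M = -137146 (M = ((7052 + 31) - 4165)*(-47) = (7083 - 4165)*(-47) = 2918*(-47) = -137146)
(M + 2398601)/(-4549832 + √(2457652 - 2487862)) = (-137146 + 2398601)/(-4549832 + √(2457652 - 2487862)) = 2261455/(-4549832 + √(-30210)) = 2261455/(-4549832 + I*√30210)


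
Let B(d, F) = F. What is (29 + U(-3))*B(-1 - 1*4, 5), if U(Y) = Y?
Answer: 130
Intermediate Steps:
(29 + U(-3))*B(-1 - 1*4, 5) = (29 - 3)*5 = 26*5 = 130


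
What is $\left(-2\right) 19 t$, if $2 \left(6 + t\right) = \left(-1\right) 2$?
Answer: $266$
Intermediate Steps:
$t = -7$ ($t = -6 + \frac{\left(-1\right) 2}{2} = -6 + \frac{1}{2} \left(-2\right) = -6 - 1 = -7$)
$\left(-2\right) 19 t = \left(-2\right) 19 \left(-7\right) = \left(-38\right) \left(-7\right) = 266$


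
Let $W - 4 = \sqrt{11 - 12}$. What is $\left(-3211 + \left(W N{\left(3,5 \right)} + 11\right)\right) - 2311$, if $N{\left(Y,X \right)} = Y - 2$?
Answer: $-5507 + i \approx -5507.0 + 1.0 i$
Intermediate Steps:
$W = 4 + i$ ($W = 4 + \sqrt{11 - 12} = 4 + \sqrt{-1} = 4 + i \approx 4.0 + 1.0 i$)
$N{\left(Y,X \right)} = -2 + Y$ ($N{\left(Y,X \right)} = Y - 2 = -2 + Y$)
$\left(-3211 + \left(W N{\left(3,5 \right)} + 11\right)\right) - 2311 = \left(-3211 + \left(\left(4 + i\right) \left(-2 + 3\right) + 11\right)\right) - 2311 = \left(-3211 + \left(\left(4 + i\right) 1 + 11\right)\right) - 2311 = \left(-3211 + \left(\left(4 + i\right) + 11\right)\right) - 2311 = \left(-3211 + \left(15 + i\right)\right) - 2311 = \left(-3196 + i\right) - 2311 = -5507 + i$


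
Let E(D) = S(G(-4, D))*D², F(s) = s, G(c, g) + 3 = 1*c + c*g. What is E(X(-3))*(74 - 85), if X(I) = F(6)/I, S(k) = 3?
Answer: -132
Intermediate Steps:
G(c, g) = -3 + c + c*g (G(c, g) = -3 + (1*c + c*g) = -3 + (c + c*g) = -3 + c + c*g)
X(I) = 6/I
E(D) = 3*D²
E(X(-3))*(74 - 85) = (3*(6/(-3))²)*(74 - 85) = (3*(6*(-⅓))²)*(-11) = (3*(-2)²)*(-11) = (3*4)*(-11) = 12*(-11) = -132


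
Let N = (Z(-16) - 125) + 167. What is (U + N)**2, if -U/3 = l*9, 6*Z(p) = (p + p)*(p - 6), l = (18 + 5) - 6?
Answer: 808201/9 ≈ 89800.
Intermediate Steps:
l = 17 (l = 23 - 6 = 17)
Z(p) = p*(-6 + p)/3 (Z(p) = ((p + p)*(p - 6))/6 = ((2*p)*(-6 + p))/6 = (2*p*(-6 + p))/6 = p*(-6 + p)/3)
U = -459 (U = -51*9 = -3*153 = -459)
N = 478/3 (N = ((1/3)*(-16)*(-6 - 16) - 125) + 167 = ((1/3)*(-16)*(-22) - 125) + 167 = (352/3 - 125) + 167 = -23/3 + 167 = 478/3 ≈ 159.33)
(U + N)**2 = (-459 + 478/3)**2 = (-899/3)**2 = 808201/9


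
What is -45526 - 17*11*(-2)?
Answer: -45152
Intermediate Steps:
-45526 - 17*11*(-2) = -45526 - 187*(-2) = -45526 + 374 = -45152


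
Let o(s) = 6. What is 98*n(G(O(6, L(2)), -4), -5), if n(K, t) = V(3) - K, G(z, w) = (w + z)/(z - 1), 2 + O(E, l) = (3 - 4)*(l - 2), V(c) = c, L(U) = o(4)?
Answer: 154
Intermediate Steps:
L(U) = 6
O(E, l) = -l (O(E, l) = -2 + (3 - 4)*(l - 2) = -2 - (-2 + l) = -2 + (2 - l) = -l)
G(z, w) = (w + z)/(-1 + z)
n(K, t) = 3 - K
98*n(G(O(6, L(2)), -4), -5) = 98*(3 - (-4 - 1*6)/(-1 - 1*6)) = 98*(3 - (-4 - 6)/(-1 - 6)) = 98*(3 - (-10)/(-7)) = 98*(3 - (-1)*(-10)/7) = 98*(3 - 1*10/7) = 98*(3 - 10/7) = 98*(11/7) = 154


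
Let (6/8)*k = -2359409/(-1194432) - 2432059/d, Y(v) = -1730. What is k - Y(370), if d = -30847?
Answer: 50783635250351/27633482928 ≈ 1837.8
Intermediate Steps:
k = 2977709784911/27633482928 (k = 4*(-2359409/(-1194432) - 2432059/(-30847))/3 = 4*(-2359409*(-1/1194432) - 2432059*(-1/30847))/3 = 4*(2359409/1194432 + 2432059/30847)/3 = (4/3)*(2977709784911/36844643904) = 2977709784911/27633482928 ≈ 107.76)
k - Y(370) = 2977709784911/27633482928 - 1*(-1730) = 2977709784911/27633482928 + 1730 = 50783635250351/27633482928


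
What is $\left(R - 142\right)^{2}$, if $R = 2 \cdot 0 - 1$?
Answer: $20449$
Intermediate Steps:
$R = -1$ ($R = 0 - 1 = -1$)
$\left(R - 142\right)^{2} = \left(-1 - 142\right)^{2} = \left(-143\right)^{2} = 20449$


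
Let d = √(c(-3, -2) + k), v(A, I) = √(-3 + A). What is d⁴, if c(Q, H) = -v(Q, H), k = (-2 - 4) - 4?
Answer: (10 + I*√6)² ≈ 94.0 + 48.99*I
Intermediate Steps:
k = -10 (k = -6 - 4 = -10)
c(Q, H) = -√(-3 + Q)
d = √(-10 - I*√6) (d = √(-√(-3 - 3) - 10) = √(-√(-6) - 10) = √(-I*√6 - 10) = √(-10 - I*√6) ≈ 0.38447 - 3.1856*I)
d⁴ = (√(-10 - I*√6))⁴ = (-10 - I*√6)²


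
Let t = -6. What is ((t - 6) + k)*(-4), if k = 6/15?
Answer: 232/5 ≈ 46.400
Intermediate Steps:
k = 2/5 (k = 6*(1/15) = 2/5 ≈ 0.40000)
((t - 6) + k)*(-4) = ((-6 - 6) + 2/5)*(-4) = (-12 + 2/5)*(-4) = -58/5*(-4) = 232/5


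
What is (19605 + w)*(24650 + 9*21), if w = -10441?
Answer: 227624596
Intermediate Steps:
(19605 + w)*(24650 + 9*21) = (19605 - 10441)*(24650 + 9*21) = 9164*(24650 + 189) = 9164*24839 = 227624596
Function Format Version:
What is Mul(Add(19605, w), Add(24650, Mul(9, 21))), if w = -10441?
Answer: 227624596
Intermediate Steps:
Mul(Add(19605, w), Add(24650, Mul(9, 21))) = Mul(Add(19605, -10441), Add(24650, Mul(9, 21))) = Mul(9164, Add(24650, 189)) = Mul(9164, 24839) = 227624596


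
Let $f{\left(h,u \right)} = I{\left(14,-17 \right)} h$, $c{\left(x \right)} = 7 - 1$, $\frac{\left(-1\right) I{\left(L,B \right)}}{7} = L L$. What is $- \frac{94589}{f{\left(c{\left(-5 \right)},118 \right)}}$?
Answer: $\frac{94589}{8232} \approx 11.49$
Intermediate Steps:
$I{\left(L,B \right)} = - 7 L^{2}$ ($I{\left(L,B \right)} = - 7 L L = - 7 L^{2}$)
$c{\left(x \right)} = 6$ ($c{\left(x \right)} = 7 - 1 = 6$)
$f{\left(h,u \right)} = - 1372 h$ ($f{\left(h,u \right)} = - 7 \cdot 14^{2} h = \left(-7\right) 196 h = - 1372 h$)
$- \frac{94589}{f{\left(c{\left(-5 \right)},118 \right)}} = - \frac{94589}{\left(-1372\right) 6} = - \frac{94589}{-8232} = \left(-94589\right) \left(- \frac{1}{8232}\right) = \frac{94589}{8232}$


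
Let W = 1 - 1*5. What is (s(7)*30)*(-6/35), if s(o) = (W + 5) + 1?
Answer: -72/7 ≈ -10.286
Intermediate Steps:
W = -4 (W = 1 - 5 = -4)
s(o) = 2 (s(o) = (-4 + 5) + 1 = 1 + 1 = 2)
(s(7)*30)*(-6/35) = (2*30)*(-6/35) = 60*(-6*1/35) = 60*(-6/35) = -72/7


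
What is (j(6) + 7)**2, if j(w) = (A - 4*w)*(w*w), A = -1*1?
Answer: 797449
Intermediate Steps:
A = -1
j(w) = w**2*(-1 - 4*w) (j(w) = (-1 - 4*w)*(w*w) = (-1 - 4*w)*w**2 = w**2*(-1 - 4*w))
(j(6) + 7)**2 = (6**2*(-1 - 4*6) + 7)**2 = (36*(-1 - 24) + 7)**2 = (36*(-25) + 7)**2 = (-900 + 7)**2 = (-893)**2 = 797449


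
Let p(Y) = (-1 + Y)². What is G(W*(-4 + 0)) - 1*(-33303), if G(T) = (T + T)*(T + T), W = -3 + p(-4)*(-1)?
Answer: 83479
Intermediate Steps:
W = -28 (W = -3 + (-1 - 4)²*(-1) = -3 + (-5)²*(-1) = -3 + 25*(-1) = -3 - 25 = -28)
G(T) = 4*T² (G(T) = (2*T)*(2*T) = 4*T²)
G(W*(-4 + 0)) - 1*(-33303) = 4*(-28*(-4 + 0))² - 1*(-33303) = 4*(-28*(-4))² + 33303 = 4*112² + 33303 = 4*12544 + 33303 = 50176 + 33303 = 83479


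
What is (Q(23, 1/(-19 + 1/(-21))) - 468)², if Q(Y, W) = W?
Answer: 35051702841/160000 ≈ 2.1907e+5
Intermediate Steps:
(Q(23, 1/(-19 + 1/(-21))) - 468)² = (1/(-19 + 1/(-21)) - 468)² = (1/(-19 - 1/21) - 468)² = (1/(-400/21) - 468)² = (-21/400 - 468)² = (-187221/400)² = 35051702841/160000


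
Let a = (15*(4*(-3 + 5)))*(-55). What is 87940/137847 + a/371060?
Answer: 1586061310/2557475391 ≈ 0.62017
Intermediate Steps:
a = -6600 (a = (15*(4*2))*(-55) = (15*8)*(-55) = 120*(-55) = -6600)
87940/137847 + a/371060 = 87940/137847 - 6600/371060 = 87940*(1/137847) - 6600*1/371060 = 87940/137847 - 330/18553 = 1586061310/2557475391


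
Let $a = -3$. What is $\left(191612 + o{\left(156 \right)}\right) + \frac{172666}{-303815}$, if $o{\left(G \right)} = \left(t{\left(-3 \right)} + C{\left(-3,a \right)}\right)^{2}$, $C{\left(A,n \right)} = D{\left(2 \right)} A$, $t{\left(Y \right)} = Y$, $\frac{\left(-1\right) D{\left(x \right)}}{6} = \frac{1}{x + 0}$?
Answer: $\frac{58225364454}{303815} \approx 1.9165 \cdot 10^{5}$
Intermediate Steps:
$D{\left(x \right)} = - \frac{6}{x}$ ($D{\left(x \right)} = - \frac{6}{x + 0} = - \frac{6}{x}$)
$C{\left(A,n \right)} = - 3 A$ ($C{\left(A,n \right)} = - \frac{6}{2} A = \left(-6\right) \frac{1}{2} A = - 3 A$)
$o{\left(G \right)} = 36$ ($o{\left(G \right)} = \left(-3 - -9\right)^{2} = \left(-3 + 9\right)^{2} = 6^{2} = 36$)
$\left(191612 + o{\left(156 \right)}\right) + \frac{172666}{-303815} = \left(191612 + 36\right) + \frac{172666}{-303815} = 191648 + 172666 \left(- \frac{1}{303815}\right) = 191648 - \frac{172666}{303815} = \frac{58225364454}{303815}$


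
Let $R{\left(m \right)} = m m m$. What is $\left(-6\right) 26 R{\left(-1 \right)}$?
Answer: $156$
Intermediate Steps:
$R{\left(m \right)} = m^{3}$ ($R{\left(m \right)} = m^{2} m = m^{3}$)
$\left(-6\right) 26 R{\left(-1 \right)} = \left(-6\right) 26 \left(-1\right)^{3} = \left(-156\right) \left(-1\right) = 156$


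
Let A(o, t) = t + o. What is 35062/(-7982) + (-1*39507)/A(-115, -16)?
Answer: 155375876/522821 ≈ 297.19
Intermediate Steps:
A(o, t) = o + t
35062/(-7982) + (-1*39507)/A(-115, -16) = 35062/(-7982) + (-1*39507)/(-115 - 16) = 35062*(-1/7982) - 39507/(-131) = -17531/3991 - 39507*(-1/131) = -17531/3991 + 39507/131 = 155375876/522821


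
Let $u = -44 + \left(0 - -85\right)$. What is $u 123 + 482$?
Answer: $5525$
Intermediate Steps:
$u = 41$ ($u = -44 + \left(0 + 85\right) = -44 + 85 = 41$)
$u 123 + 482 = 41 \cdot 123 + 482 = 5043 + 482 = 5525$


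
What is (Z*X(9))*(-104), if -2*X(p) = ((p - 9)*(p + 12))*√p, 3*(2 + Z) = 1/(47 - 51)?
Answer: 0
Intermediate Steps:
Z = -25/12 (Z = -2 + 1/(3*(47 - 51)) = -2 + (⅓)/(-4) = -2 + (⅓)*(-¼) = -2 - 1/12 = -25/12 ≈ -2.0833)
X(p) = -√p*(-9 + p)*(12 + p)/2 (X(p) = -(p - 9)*(p + 12)*√p/2 = -(-9 + p)*(12 + p)*√p/2 = -√p*(-9 + p)*(12 + p)/2)
(Z*X(9))*(-104) = -25*√9*(108 - 1*9² - 3*9)/24*(-104) = -25*3*(108 - 1*81 - 27)/24*(-104) = -25*3*(108 - 81 - 27)/24*(-104) = -25*3*0/24*(-104) = -25/12*0*(-104) = 0*(-104) = 0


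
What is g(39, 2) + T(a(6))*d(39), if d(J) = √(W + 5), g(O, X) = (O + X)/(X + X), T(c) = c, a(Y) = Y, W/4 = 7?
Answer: 41/4 + 6*√33 ≈ 44.717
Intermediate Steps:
W = 28 (W = 4*7 = 28)
g(O, X) = (O + X)/(2*X) (g(O, X) = (O + X)/((2*X)) = (O + X)*(1/(2*X)) = (O + X)/(2*X))
d(J) = √33 (d(J) = √(28 + 5) = √33)
g(39, 2) + T(a(6))*d(39) = (½)*(39 + 2)/2 + 6*√33 = (½)*(½)*41 + 6*√33 = 41/4 + 6*√33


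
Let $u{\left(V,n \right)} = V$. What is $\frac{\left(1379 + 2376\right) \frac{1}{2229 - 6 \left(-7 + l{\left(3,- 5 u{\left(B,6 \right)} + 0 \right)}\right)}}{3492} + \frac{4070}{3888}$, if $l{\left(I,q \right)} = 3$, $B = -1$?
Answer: $\frac{197485}{188568} \approx 1.0473$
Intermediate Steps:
$\frac{\left(1379 + 2376\right) \frac{1}{2229 - 6 \left(-7 + l{\left(3,- 5 u{\left(B,6 \right)} + 0 \right)}\right)}}{3492} + \frac{4070}{3888} = \frac{\left(1379 + 2376\right) \frac{1}{2229 - 6 \left(-7 + 3\right)}}{3492} + \frac{4070}{3888} = \frac{3755}{2229 - -24} \cdot \frac{1}{3492} + 4070 \cdot \frac{1}{3888} = \frac{3755}{2229 + 24} \cdot \frac{1}{3492} + \frac{2035}{1944} = \frac{3755}{2253} \cdot \frac{1}{3492} + \frac{2035}{1944} = 3755 \cdot \frac{1}{2253} \cdot \frac{1}{3492} + \frac{2035}{1944} = \frac{5}{3} \cdot \frac{1}{3492} + \frac{2035}{1944} = \frac{5}{10476} + \frac{2035}{1944} = \frac{197485}{188568}$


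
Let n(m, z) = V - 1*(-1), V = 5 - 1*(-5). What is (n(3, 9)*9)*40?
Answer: 3960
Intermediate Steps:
V = 10 (V = 5 + 5 = 10)
n(m, z) = 11 (n(m, z) = 10 - 1*(-1) = 10 + 1 = 11)
(n(3, 9)*9)*40 = (11*9)*40 = 99*40 = 3960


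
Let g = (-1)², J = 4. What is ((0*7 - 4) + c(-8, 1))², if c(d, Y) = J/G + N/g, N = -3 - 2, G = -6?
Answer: 841/9 ≈ 93.444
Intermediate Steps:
N = -5
g = 1
c(d, Y) = -17/3 (c(d, Y) = 4/(-6) - 5/1 = 4*(-⅙) - 5*1 = -⅔ - 5 = -17/3)
((0*7 - 4) + c(-8, 1))² = ((0*7 - 4) - 17/3)² = ((0 - 4) - 17/3)² = (-4 - 17/3)² = (-29/3)² = 841/9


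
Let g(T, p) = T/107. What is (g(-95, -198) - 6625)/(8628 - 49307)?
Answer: 708970/4352653 ≈ 0.16288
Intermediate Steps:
g(T, p) = T/107 (g(T, p) = T*(1/107) = T/107)
(g(-95, -198) - 6625)/(8628 - 49307) = ((1/107)*(-95) - 6625)/(8628 - 49307) = (-95/107 - 6625)/(-40679) = -708970/107*(-1/40679) = 708970/4352653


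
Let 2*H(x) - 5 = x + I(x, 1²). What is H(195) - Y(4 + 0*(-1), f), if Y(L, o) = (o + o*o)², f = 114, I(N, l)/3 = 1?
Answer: -343743997/2 ≈ -1.7187e+8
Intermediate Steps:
I(N, l) = 3 (I(N, l) = 3*1 = 3)
Y(L, o) = (o + o²)²
H(x) = 4 + x/2 (H(x) = 5/2 + (x + 3)/2 = 5/2 + (3 + x)/2 = 5/2 + (3/2 + x/2) = 4 + x/2)
H(195) - Y(4 + 0*(-1), f) = (4 + (½)*195) - 114²*(1 + 114)² = (4 + 195/2) - 12996*115² = 203/2 - 12996*13225 = 203/2 - 1*171872100 = 203/2 - 171872100 = -343743997/2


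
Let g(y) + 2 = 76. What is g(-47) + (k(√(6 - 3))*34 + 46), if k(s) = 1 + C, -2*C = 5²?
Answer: -271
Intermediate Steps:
C = -25/2 (C = -½*5² = -½*25 = -25/2 ≈ -12.500)
g(y) = 74 (g(y) = -2 + 76 = 74)
k(s) = -23/2 (k(s) = 1 - 25/2 = -23/2)
g(-47) + (k(√(6 - 3))*34 + 46) = 74 + (-23/2*34 + 46) = 74 + (-391 + 46) = 74 - 345 = -271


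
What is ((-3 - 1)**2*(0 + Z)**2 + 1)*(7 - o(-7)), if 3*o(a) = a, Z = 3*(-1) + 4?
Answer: 476/3 ≈ 158.67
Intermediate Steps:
Z = 1 (Z = -3 + 4 = 1)
o(a) = a/3
((-3 - 1)**2*(0 + Z)**2 + 1)*(7 - o(-7)) = ((-3 - 1)**2*(0 + 1)**2 + 1)*(7 - (-7)/3) = ((-4)**2*1**2 + 1)*(7 - 1*(-7/3)) = (16*1 + 1)*(7 + 7/3) = (16 + 1)*(28/3) = 17*(28/3) = 476/3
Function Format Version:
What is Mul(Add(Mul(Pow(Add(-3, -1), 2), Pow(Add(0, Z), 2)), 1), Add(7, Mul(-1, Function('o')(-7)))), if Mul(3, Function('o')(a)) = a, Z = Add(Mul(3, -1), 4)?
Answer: Rational(476, 3) ≈ 158.67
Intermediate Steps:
Z = 1 (Z = Add(-3, 4) = 1)
Function('o')(a) = Mul(Rational(1, 3), a)
Mul(Add(Mul(Pow(Add(-3, -1), 2), Pow(Add(0, Z), 2)), 1), Add(7, Mul(-1, Function('o')(-7)))) = Mul(Add(Mul(Pow(Add(-3, -1), 2), Pow(Add(0, 1), 2)), 1), Add(7, Mul(-1, Mul(Rational(1, 3), -7)))) = Mul(Add(Mul(Pow(-4, 2), Pow(1, 2)), 1), Add(7, Mul(-1, Rational(-7, 3)))) = Mul(Add(Mul(16, 1), 1), Add(7, Rational(7, 3))) = Mul(Add(16, 1), Rational(28, 3)) = Mul(17, Rational(28, 3)) = Rational(476, 3)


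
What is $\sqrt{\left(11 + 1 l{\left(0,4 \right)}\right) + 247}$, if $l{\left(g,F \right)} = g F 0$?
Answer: $\sqrt{258} \approx 16.062$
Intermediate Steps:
$l{\left(g,F \right)} = 0$ ($l{\left(g,F \right)} = F g 0 = 0$)
$\sqrt{\left(11 + 1 l{\left(0,4 \right)}\right) + 247} = \sqrt{\left(11 + 1 \cdot 0\right) + 247} = \sqrt{\left(11 + 0\right) + 247} = \sqrt{11 + 247} = \sqrt{258}$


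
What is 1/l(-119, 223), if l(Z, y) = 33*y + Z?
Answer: 1/7240 ≈ 0.00013812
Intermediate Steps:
l(Z, y) = Z + 33*y
1/l(-119, 223) = 1/(-119 + 33*223) = 1/(-119 + 7359) = 1/7240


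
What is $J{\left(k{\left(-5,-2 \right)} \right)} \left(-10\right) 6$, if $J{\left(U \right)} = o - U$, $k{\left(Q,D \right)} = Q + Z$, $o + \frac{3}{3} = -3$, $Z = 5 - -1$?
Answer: $300$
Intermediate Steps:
$Z = 6$ ($Z = 5 + 1 = 6$)
$o = -4$ ($o = -1 - 3 = -4$)
$k{\left(Q,D \right)} = 6 + Q$ ($k{\left(Q,D \right)} = Q + 6 = 6 + Q$)
$J{\left(U \right)} = -4 - U$
$J{\left(k{\left(-5,-2 \right)} \right)} \left(-10\right) 6 = \left(-4 - \left(6 - 5\right)\right) \left(-10\right) 6 = \left(-4 - 1\right) \left(-10\right) 6 = \left(-5\right) \left(-10\right) 6 = 50 \cdot 6 = 300$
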